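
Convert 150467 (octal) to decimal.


Positional values:
Position 0: 7 × 8^0 = 7
Position 1: 6 × 8^1 = 48
Position 2: 4 × 8^2 = 256
Position 3: 0 × 8^3 = 0
Position 4: 5 × 8^4 = 20480
Position 5: 1 × 8^5 = 32768
Sum = 7 + 48 + 256 + 0 + 20480 + 32768
= 53559


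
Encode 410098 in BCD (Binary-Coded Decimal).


Each digit → 4-bit binary:
  4 → 0100
  1 → 0001
  0 → 0000
  0 → 0000
  9 → 1001
  8 → 1000
= 0100 0001 0000 0000 1001 1000


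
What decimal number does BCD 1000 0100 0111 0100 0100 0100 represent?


Each 4-bit group → digit:
  1000 → 8
  0100 → 4
  0111 → 7
  0100 → 4
  0100 → 4
  0100 → 4
= 847444


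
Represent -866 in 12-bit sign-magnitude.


Sign bit: 1 (negative)
Magnitude: 866 = 01101100010
= 101101100010


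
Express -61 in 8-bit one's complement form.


Original: 00111101
Invert all bits:
  bit 0: 0 → 1
  bit 1: 0 → 1
  bit 2: 1 → 0
  bit 3: 1 → 0
  bit 4: 1 → 0
  bit 5: 1 → 0
  bit 6: 0 → 1
  bit 7: 1 → 0
= 11000010


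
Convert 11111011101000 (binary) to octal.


Group into 3-bit groups: 011111011101000
  011 = 3
  111 = 7
  011 = 3
  101 = 5
  000 = 0
= 0o37350


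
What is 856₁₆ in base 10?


Positional values:
Position 0: 6 × 16^0 = 6 × 1 = 6
Position 1: 5 × 16^1 = 5 × 16 = 80
Position 2: 8 × 16^2 = 8 × 256 = 2048
Sum = 6 + 80 + 2048
= 2134


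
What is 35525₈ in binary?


Each octal digit → 3 binary bits:
  3 = 011
  5 = 101
  5 = 101
  2 = 010
  5 = 101
Concatenate: 011 101 101 010 101
= 011101101010101


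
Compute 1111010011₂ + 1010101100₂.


Align and add column by column (LSB to MSB, carry propagating):
  01111010011
+ 01010101100
  -----------
  col 0: 1 + 0 + 0 (carry in) = 1 → bit 1, carry out 0
  col 1: 1 + 0 + 0 (carry in) = 1 → bit 1, carry out 0
  col 2: 0 + 1 + 0 (carry in) = 1 → bit 1, carry out 0
  col 3: 0 + 1 + 0 (carry in) = 1 → bit 1, carry out 0
  col 4: 1 + 0 + 0 (carry in) = 1 → bit 1, carry out 0
  col 5: 0 + 1 + 0 (carry in) = 1 → bit 1, carry out 0
  col 6: 1 + 0 + 0 (carry in) = 1 → bit 1, carry out 0
  col 7: 1 + 1 + 0 (carry in) = 2 → bit 0, carry out 1
  col 8: 1 + 0 + 1 (carry in) = 2 → bit 0, carry out 1
  col 9: 1 + 1 + 1 (carry in) = 3 → bit 1, carry out 1
  col 10: 0 + 0 + 1 (carry in) = 1 → bit 1, carry out 0
Reading bits MSB→LSB: 11001111111
Strip leading zeros: 11001111111
= 11001111111


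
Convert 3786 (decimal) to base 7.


Divide by 7 repeatedly:
3786 ÷ 7 = 540 remainder 6
540 ÷ 7 = 77 remainder 1
77 ÷ 7 = 11 remainder 0
11 ÷ 7 = 1 remainder 4
1 ÷ 7 = 0 remainder 1
Reading remainders bottom-up:
= 14016


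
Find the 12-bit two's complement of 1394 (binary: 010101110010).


Original: 010101110010
Step 1 - Invert all bits: 101010001101
Step 2 - Add 1: 101010001101 + 1
= 101010001110 (represents -1394)


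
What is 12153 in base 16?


Divide by 16 repeatedly:
12153 ÷ 16 = 759 remainder 9 (9)
759 ÷ 16 = 47 remainder 7 (7)
47 ÷ 16 = 2 remainder 15 (F)
2 ÷ 16 = 0 remainder 2 (2)
Reading remainders bottom-up:
= 0x2F79


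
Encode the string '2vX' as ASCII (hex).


String: '2vX'  (3 characters)
Per-character ASCII lookup:
  '2': digits start at 48: '2' = 48 + 2 = 50 → 0x32
  'v': lowercase starts at 97: 'v' = 97 + 21 = 118 → 0x76
  'X': uppercase starts at 65: 'X' = 65 + 23 = 88 → 0x58
= 0x32 0x76 0x58


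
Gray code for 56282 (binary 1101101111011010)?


Binary: 1101101111011010
Gray code: G = B XOR (B >> 1)
B >> 1 = 0110110111101101
1101101111011010 XOR 0110110111101101:
  1 XOR 0 = 1
  1 XOR 1 = 0
  0 XOR 1 = 1
  1 XOR 0 = 1
  1 XOR 1 = 0
  0 XOR 1 = 1
  1 XOR 0 = 1
  1 XOR 1 = 0
  1 XOR 1 = 0
  1 XOR 1 = 0
  0 XOR 1 = 1
  1 XOR 0 = 1
  1 XOR 1 = 0
  0 XOR 1 = 1
  1 XOR 0 = 1
  0 XOR 1 = 1
= 1011011000110111


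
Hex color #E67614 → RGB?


Hex: #E67614
R = E6₁₆ = 230
G = 76₁₆ = 118
B = 14₁₆ = 20
= RGB(230, 118, 20)


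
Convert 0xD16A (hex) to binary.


Each hex digit → 4 binary bits:
  D = 1101
  1 = 0001
  6 = 0110
  A = 1010
Concatenate: 1101 0001 0110 1010
= 1101000101101010


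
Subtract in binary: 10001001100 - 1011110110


Align and subtract column by column (LSB to MSB, borrowing when needed):
  10001001100
- 01011110110
  -----------
  col 0: (0 - 0 borrow-in) - 0 → 0 - 0 = 0, borrow out 0
  col 1: (0 - 0 borrow-in) - 1 → borrow from next column: (0+2) - 1 = 1, borrow out 1
  col 2: (1 - 1 borrow-in) - 1 → borrow from next column: (0+2) - 1 = 1, borrow out 1
  col 3: (1 - 1 borrow-in) - 0 → 0 - 0 = 0, borrow out 0
  col 4: (0 - 0 borrow-in) - 1 → borrow from next column: (0+2) - 1 = 1, borrow out 1
  col 5: (0 - 1 borrow-in) - 1 → borrow from next column: (-1+2) - 1 = 0, borrow out 1
  col 6: (1 - 1 borrow-in) - 1 → borrow from next column: (0+2) - 1 = 1, borrow out 1
  col 7: (0 - 1 borrow-in) - 1 → borrow from next column: (-1+2) - 1 = 0, borrow out 1
  col 8: (0 - 1 borrow-in) - 0 → borrow from next column: (-1+2) - 0 = 1, borrow out 1
  col 9: (0 - 1 borrow-in) - 1 → borrow from next column: (-1+2) - 1 = 0, borrow out 1
  col 10: (1 - 1 borrow-in) - 0 → 0 - 0 = 0, borrow out 0
Reading bits MSB→LSB: 00101010110
Strip leading zeros: 101010110
= 101010110


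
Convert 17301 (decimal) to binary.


Divide by 2 repeatedly:
17301 ÷ 2 = 8650 remainder 1
8650 ÷ 2 = 4325 remainder 0
4325 ÷ 2 = 2162 remainder 1
2162 ÷ 2 = 1081 remainder 0
1081 ÷ 2 = 540 remainder 1
540 ÷ 2 = 270 remainder 0
270 ÷ 2 = 135 remainder 0
135 ÷ 2 = 67 remainder 1
67 ÷ 2 = 33 remainder 1
33 ÷ 2 = 16 remainder 1
16 ÷ 2 = 8 remainder 0
8 ÷ 2 = 4 remainder 0
4 ÷ 2 = 2 remainder 0
2 ÷ 2 = 1 remainder 0
1 ÷ 2 = 0 remainder 1
Reading remainders bottom-up:
= 100001110010101


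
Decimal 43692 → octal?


Divide by 8 repeatedly:
43692 ÷ 8 = 5461 remainder 4
5461 ÷ 8 = 682 remainder 5
682 ÷ 8 = 85 remainder 2
85 ÷ 8 = 10 remainder 5
10 ÷ 8 = 1 remainder 2
1 ÷ 8 = 0 remainder 1
Reading remainders bottom-up:
= 0o125254


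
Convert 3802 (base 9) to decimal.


Positional values (base 9):
  2 × 9^0 = 2 × 1 = 2
  0 × 9^1 = 0 × 9 = 0
  8 × 9^2 = 8 × 81 = 648
  3 × 9^3 = 3 × 729 = 2187
Sum = 2 + 0 + 648 + 2187
= 2837


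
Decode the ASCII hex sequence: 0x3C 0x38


Codes (hex): 0x3C 0x38
Per-code ASCII lookup:
  0x3C = 60  (special character) → '<'
  0x38 = 56  (range 48-57: digits, 56 - 48 = 8) → '8'
= '<8'


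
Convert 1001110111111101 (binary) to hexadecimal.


Group into 4-bit nibbles: 1001110111111101
  1001 = 9
  1101 = D
  1111 = F
  1101 = D
= 0x9DFD


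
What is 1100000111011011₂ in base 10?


Positional values:
Bit 0: 1 × 2^0 = 1
Bit 1: 1 × 2^1 = 2
Bit 3: 1 × 2^3 = 8
Bit 4: 1 × 2^4 = 16
Bit 6: 1 × 2^6 = 64
Bit 7: 1 × 2^7 = 128
Bit 8: 1 × 2^8 = 256
Bit 14: 1 × 2^14 = 16384
Bit 15: 1 × 2^15 = 32768
Sum = 1 + 2 + 8 + 16 + 64 + 128 + 256 + 16384 + 32768
= 49627


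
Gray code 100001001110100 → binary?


Gray code: 100001001110100
MSB stays the same: 1
Each subsequent bit = prev_binary XOR current_gray:
  B[1] = 1 XOR 0 = 1
  B[2] = 1 XOR 0 = 1
  B[3] = 1 XOR 0 = 1
  B[4] = 1 XOR 0 = 1
  B[5] = 1 XOR 1 = 0
  B[6] = 0 XOR 0 = 0
  B[7] = 0 XOR 0 = 0
  B[8] = 0 XOR 1 = 1
  B[9] = 1 XOR 1 = 0
  B[10] = 0 XOR 1 = 1
  B[11] = 1 XOR 0 = 1
  B[12] = 1 XOR 1 = 0
  B[13] = 0 XOR 0 = 0
  B[14] = 0 XOR 0 = 0
= 111110001011000 (31832 decimal)


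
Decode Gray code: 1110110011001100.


Gray code: 1110110011001100
MSB stays the same: 1
Each subsequent bit = prev_binary XOR current_gray:
  B[1] = 1 XOR 1 = 0
  B[2] = 0 XOR 1 = 1
  B[3] = 1 XOR 0 = 1
  B[4] = 1 XOR 1 = 0
  B[5] = 0 XOR 1 = 1
  B[6] = 1 XOR 0 = 1
  B[7] = 1 XOR 0 = 1
  B[8] = 1 XOR 1 = 0
  B[9] = 0 XOR 1 = 1
  B[10] = 1 XOR 0 = 1
  B[11] = 1 XOR 0 = 1
  B[12] = 1 XOR 1 = 0
  B[13] = 0 XOR 1 = 1
  B[14] = 1 XOR 0 = 1
  B[15] = 1 XOR 0 = 1
= 1011011101110111 (46967 decimal)


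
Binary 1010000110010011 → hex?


Group into 4-bit nibbles: 1010000110010011
  1010 = A
  0001 = 1
  1001 = 9
  0011 = 3
= 0xA193


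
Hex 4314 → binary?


Each hex digit → 4 binary bits:
  4 = 0100
  3 = 0011
  1 = 0001
  4 = 0100
Concatenate: 0100 0011 0001 0100
= 0100001100010100


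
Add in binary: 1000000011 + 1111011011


Align and add column by column (LSB to MSB, carry propagating):
  01000000011
+ 01111011011
  -----------
  col 0: 1 + 1 + 0 (carry in) = 2 → bit 0, carry out 1
  col 1: 1 + 1 + 1 (carry in) = 3 → bit 1, carry out 1
  col 2: 0 + 0 + 1 (carry in) = 1 → bit 1, carry out 0
  col 3: 0 + 1 + 0 (carry in) = 1 → bit 1, carry out 0
  col 4: 0 + 1 + 0 (carry in) = 1 → bit 1, carry out 0
  col 5: 0 + 0 + 0 (carry in) = 0 → bit 0, carry out 0
  col 6: 0 + 1 + 0 (carry in) = 1 → bit 1, carry out 0
  col 7: 0 + 1 + 0 (carry in) = 1 → bit 1, carry out 0
  col 8: 0 + 1 + 0 (carry in) = 1 → bit 1, carry out 0
  col 9: 1 + 1 + 0 (carry in) = 2 → bit 0, carry out 1
  col 10: 0 + 0 + 1 (carry in) = 1 → bit 1, carry out 0
Reading bits MSB→LSB: 10111011110
Strip leading zeros: 10111011110
= 10111011110


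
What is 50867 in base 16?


Divide by 16 repeatedly:
50867 ÷ 16 = 3179 remainder 3 (3)
3179 ÷ 16 = 198 remainder 11 (B)
198 ÷ 16 = 12 remainder 6 (6)
12 ÷ 16 = 0 remainder 12 (C)
Reading remainders bottom-up:
= 0xC6B3


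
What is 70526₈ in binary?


Each octal digit → 3 binary bits:
  7 = 111
  0 = 000
  5 = 101
  2 = 010
  6 = 110
Concatenate: 111 000 101 010 110
= 111000101010110


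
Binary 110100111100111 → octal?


Group into 3-bit groups: 110100111100111
  110 = 6
  100 = 4
  111 = 7
  100 = 4
  111 = 7
= 0o64747


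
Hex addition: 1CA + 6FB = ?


Align and add column by column (LSB to MSB, each column mod 16 with carry):
  01CA
+ 06FB
  ----
  col 0: A(10) + B(11) + 0 (carry in) = 21 → 5(5), carry out 1
  col 1: C(12) + F(15) + 1 (carry in) = 28 → C(12), carry out 1
  col 2: 1(1) + 6(6) + 1 (carry in) = 8 → 8(8), carry out 0
  col 3: 0(0) + 0(0) + 0 (carry in) = 0 → 0(0), carry out 0
Reading digits MSB→LSB: 08C5
Strip leading zeros: 8C5
= 0x8C5


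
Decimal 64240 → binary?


Divide by 2 repeatedly:
64240 ÷ 2 = 32120 remainder 0
32120 ÷ 2 = 16060 remainder 0
16060 ÷ 2 = 8030 remainder 0
8030 ÷ 2 = 4015 remainder 0
4015 ÷ 2 = 2007 remainder 1
2007 ÷ 2 = 1003 remainder 1
1003 ÷ 2 = 501 remainder 1
501 ÷ 2 = 250 remainder 1
250 ÷ 2 = 125 remainder 0
125 ÷ 2 = 62 remainder 1
62 ÷ 2 = 31 remainder 0
31 ÷ 2 = 15 remainder 1
15 ÷ 2 = 7 remainder 1
7 ÷ 2 = 3 remainder 1
3 ÷ 2 = 1 remainder 1
1 ÷ 2 = 0 remainder 1
Reading remainders bottom-up:
= 1111101011110000


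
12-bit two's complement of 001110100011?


Original: 001110100011
Step 1 - Invert all bits: 110001011100
Step 2 - Add 1: 110001011100 + 1
= 110001011101 (represents -931)


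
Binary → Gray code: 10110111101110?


Binary: 10110111101110
Gray code: G = B XOR (B >> 1)
B >> 1 = 01011011110111
10110111101110 XOR 01011011110111:
  1 XOR 0 = 1
  0 XOR 1 = 1
  1 XOR 0 = 1
  1 XOR 1 = 0
  0 XOR 1 = 1
  1 XOR 0 = 1
  1 XOR 1 = 0
  1 XOR 1 = 0
  1 XOR 1 = 0
  0 XOR 1 = 1
  1 XOR 0 = 1
  1 XOR 1 = 0
  1 XOR 1 = 0
  0 XOR 1 = 1
= 11101100011001


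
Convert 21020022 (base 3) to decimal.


Positional values (base 3):
  2 × 3^0 = 2 × 1 = 2
  2 × 3^1 = 2 × 3 = 6
  0 × 3^2 = 0 × 9 = 0
  0 × 3^3 = 0 × 27 = 0
  2 × 3^4 = 2 × 81 = 162
  0 × 3^5 = 0 × 243 = 0
  1 × 3^6 = 1 × 729 = 729
  2 × 3^7 = 2 × 2187 = 4374
Sum = 2 + 6 + 0 + 0 + 162 + 0 + 729 + 4374
= 5273


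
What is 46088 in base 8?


Divide by 8 repeatedly:
46088 ÷ 8 = 5761 remainder 0
5761 ÷ 8 = 720 remainder 1
720 ÷ 8 = 90 remainder 0
90 ÷ 8 = 11 remainder 2
11 ÷ 8 = 1 remainder 3
1 ÷ 8 = 0 remainder 1
Reading remainders bottom-up:
= 0o132010


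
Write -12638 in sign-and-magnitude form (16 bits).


Sign bit: 1 (negative)
Magnitude: 12638 = 011000101011110
= 1011000101011110


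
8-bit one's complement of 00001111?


Original: 00001111
Invert all bits:
  bit 0: 0 → 1
  bit 1: 0 → 1
  bit 2: 0 → 1
  bit 3: 0 → 1
  bit 4: 1 → 0
  bit 5: 1 → 0
  bit 6: 1 → 0
  bit 7: 1 → 0
= 11110000


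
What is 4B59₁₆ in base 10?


Positional values:
Position 0: 9 × 16^0 = 9 × 1 = 9
Position 1: 5 × 16^1 = 5 × 16 = 80
Position 2: B × 16^2 = 11 × 256 = 2816
Position 3: 4 × 16^3 = 4 × 4096 = 16384
Sum = 9 + 80 + 2816 + 16384
= 19289


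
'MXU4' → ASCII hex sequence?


String: 'MXU4'  (4 characters)
Per-character ASCII lookup:
  'M': uppercase starts at 65: 'M' = 65 + 12 = 77 → 0x4D
  'X': uppercase starts at 65: 'X' = 65 + 23 = 88 → 0x58
  'U': uppercase starts at 65: 'U' = 65 + 20 = 85 → 0x55
  '4': digits start at 48: '4' = 48 + 4 = 52 → 0x34
= 0x4D 0x58 0x55 0x34


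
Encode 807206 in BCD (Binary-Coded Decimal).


Each digit → 4-bit binary:
  8 → 1000
  0 → 0000
  7 → 0111
  2 → 0010
  0 → 0000
  6 → 0110
= 1000 0000 0111 0010 0000 0110


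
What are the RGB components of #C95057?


Hex: #C95057
R = C9₁₆ = 201
G = 50₁₆ = 80
B = 57₁₆ = 87
= RGB(201, 80, 87)


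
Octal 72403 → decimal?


Positional values:
Position 0: 3 × 8^0 = 3
Position 1: 0 × 8^1 = 0
Position 2: 4 × 8^2 = 256
Position 3: 2 × 8^3 = 1024
Position 4: 7 × 8^4 = 28672
Sum = 3 + 0 + 256 + 1024 + 28672
= 29955


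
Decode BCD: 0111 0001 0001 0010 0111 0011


Each 4-bit group → digit:
  0111 → 7
  0001 → 1
  0001 → 1
  0010 → 2
  0111 → 7
  0011 → 3
= 711273


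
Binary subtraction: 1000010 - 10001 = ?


Align and subtract column by column (LSB to MSB, borrowing when needed):
  1000010
- 0010001
  -------
  col 0: (0 - 0 borrow-in) - 1 → borrow from next column: (0+2) - 1 = 1, borrow out 1
  col 1: (1 - 1 borrow-in) - 0 → 0 - 0 = 0, borrow out 0
  col 2: (0 - 0 borrow-in) - 0 → 0 - 0 = 0, borrow out 0
  col 3: (0 - 0 borrow-in) - 0 → 0 - 0 = 0, borrow out 0
  col 4: (0 - 0 borrow-in) - 1 → borrow from next column: (0+2) - 1 = 1, borrow out 1
  col 5: (0 - 1 borrow-in) - 0 → borrow from next column: (-1+2) - 0 = 1, borrow out 1
  col 6: (1 - 1 borrow-in) - 0 → 0 - 0 = 0, borrow out 0
Reading bits MSB→LSB: 0110001
Strip leading zeros: 110001
= 110001


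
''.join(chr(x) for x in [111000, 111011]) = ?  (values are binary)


Codes (binary): 111000 111011
Per-code ASCII lookup:
  111000 = 56  (range 48-57: digits, 56 - 48 = 8) → '8'
  111011 = 59  (special character) → ';'
= '8;'


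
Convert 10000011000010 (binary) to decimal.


Positional values:
Bit 1: 1 × 2^1 = 2
Bit 6: 1 × 2^6 = 64
Bit 7: 1 × 2^7 = 128
Bit 13: 1 × 2^13 = 8192
Sum = 2 + 64 + 128 + 8192
= 8386


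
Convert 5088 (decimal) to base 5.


Divide by 5 repeatedly:
5088 ÷ 5 = 1017 remainder 3
1017 ÷ 5 = 203 remainder 2
203 ÷ 5 = 40 remainder 3
40 ÷ 5 = 8 remainder 0
8 ÷ 5 = 1 remainder 3
1 ÷ 5 = 0 remainder 1
Reading remainders bottom-up:
= 130323


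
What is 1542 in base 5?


Divide by 5 repeatedly:
1542 ÷ 5 = 308 remainder 2
308 ÷ 5 = 61 remainder 3
61 ÷ 5 = 12 remainder 1
12 ÷ 5 = 2 remainder 2
2 ÷ 5 = 0 remainder 2
Reading remainders bottom-up:
= 22132


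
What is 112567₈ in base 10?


Positional values:
Position 0: 7 × 8^0 = 7
Position 1: 6 × 8^1 = 48
Position 2: 5 × 8^2 = 320
Position 3: 2 × 8^3 = 1024
Position 4: 1 × 8^4 = 4096
Position 5: 1 × 8^5 = 32768
Sum = 7 + 48 + 320 + 1024 + 4096 + 32768
= 38263


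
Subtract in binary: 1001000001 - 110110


Align and subtract column by column (LSB to MSB, borrowing when needed):
  1001000001
- 0000110110
  ----------
  col 0: (1 - 0 borrow-in) - 0 → 1 - 0 = 1, borrow out 0
  col 1: (0 - 0 borrow-in) - 1 → borrow from next column: (0+2) - 1 = 1, borrow out 1
  col 2: (0 - 1 borrow-in) - 1 → borrow from next column: (-1+2) - 1 = 0, borrow out 1
  col 3: (0 - 1 borrow-in) - 0 → borrow from next column: (-1+2) - 0 = 1, borrow out 1
  col 4: (0 - 1 borrow-in) - 1 → borrow from next column: (-1+2) - 1 = 0, borrow out 1
  col 5: (0 - 1 borrow-in) - 1 → borrow from next column: (-1+2) - 1 = 0, borrow out 1
  col 6: (1 - 1 borrow-in) - 0 → 0 - 0 = 0, borrow out 0
  col 7: (0 - 0 borrow-in) - 0 → 0 - 0 = 0, borrow out 0
  col 8: (0 - 0 borrow-in) - 0 → 0 - 0 = 0, borrow out 0
  col 9: (1 - 0 borrow-in) - 0 → 1 - 0 = 1, borrow out 0
Reading bits MSB→LSB: 1000001011
Strip leading zeros: 1000001011
= 1000001011


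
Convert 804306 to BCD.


Each digit → 4-bit binary:
  8 → 1000
  0 → 0000
  4 → 0100
  3 → 0011
  0 → 0000
  6 → 0110
= 1000 0000 0100 0011 0000 0110


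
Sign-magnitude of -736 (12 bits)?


Sign bit: 1 (negative)
Magnitude: 736 = 01011100000
= 101011100000


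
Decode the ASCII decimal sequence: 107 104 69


Codes (decimal): 107 104 69
Per-code ASCII lookup:
  107  (range 97-122: lowercase, 107 - 97 = 10) → 'k'
  104  (range 97-122: lowercase, 104 - 97 = 7) → 'h'
  69  (range 65-90: uppercase, 69 - 65 = 4) → 'E'
= 'khE'


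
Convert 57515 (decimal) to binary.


Divide by 2 repeatedly:
57515 ÷ 2 = 28757 remainder 1
28757 ÷ 2 = 14378 remainder 1
14378 ÷ 2 = 7189 remainder 0
7189 ÷ 2 = 3594 remainder 1
3594 ÷ 2 = 1797 remainder 0
1797 ÷ 2 = 898 remainder 1
898 ÷ 2 = 449 remainder 0
449 ÷ 2 = 224 remainder 1
224 ÷ 2 = 112 remainder 0
112 ÷ 2 = 56 remainder 0
56 ÷ 2 = 28 remainder 0
28 ÷ 2 = 14 remainder 0
14 ÷ 2 = 7 remainder 0
7 ÷ 2 = 3 remainder 1
3 ÷ 2 = 1 remainder 1
1 ÷ 2 = 0 remainder 1
Reading remainders bottom-up:
= 1110000010101011


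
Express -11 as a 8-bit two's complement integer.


Original: 00001011
Step 1 - Invert all bits: 11110100
Step 2 - Add 1: 11110100 + 1
= 11110101 (represents -11)


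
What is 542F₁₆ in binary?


Each hex digit → 4 binary bits:
  5 = 0101
  4 = 0100
  2 = 0010
  F = 1111
Concatenate: 0101 0100 0010 1111
= 0101010000101111


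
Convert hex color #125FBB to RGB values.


Hex: #125FBB
R = 12₁₆ = 18
G = 5F₁₆ = 95
B = BB₁₆ = 187
= RGB(18, 95, 187)


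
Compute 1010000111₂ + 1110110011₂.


Align and add column by column (LSB to MSB, carry propagating):
  01010000111
+ 01110110011
  -----------
  col 0: 1 + 1 + 0 (carry in) = 2 → bit 0, carry out 1
  col 1: 1 + 1 + 1 (carry in) = 3 → bit 1, carry out 1
  col 2: 1 + 0 + 1 (carry in) = 2 → bit 0, carry out 1
  col 3: 0 + 0 + 1 (carry in) = 1 → bit 1, carry out 0
  col 4: 0 + 1 + 0 (carry in) = 1 → bit 1, carry out 0
  col 5: 0 + 1 + 0 (carry in) = 1 → bit 1, carry out 0
  col 6: 0 + 0 + 0 (carry in) = 0 → bit 0, carry out 0
  col 7: 1 + 1 + 0 (carry in) = 2 → bit 0, carry out 1
  col 8: 0 + 1 + 1 (carry in) = 2 → bit 0, carry out 1
  col 9: 1 + 1 + 1 (carry in) = 3 → bit 1, carry out 1
  col 10: 0 + 0 + 1 (carry in) = 1 → bit 1, carry out 0
Reading bits MSB→LSB: 11000111010
Strip leading zeros: 11000111010
= 11000111010


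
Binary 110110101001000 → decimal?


Positional values:
Bit 3: 1 × 2^3 = 8
Bit 6: 1 × 2^6 = 64
Bit 8: 1 × 2^8 = 256
Bit 10: 1 × 2^10 = 1024
Bit 11: 1 × 2^11 = 2048
Bit 13: 1 × 2^13 = 8192
Bit 14: 1 × 2^14 = 16384
Sum = 8 + 64 + 256 + 1024 + 2048 + 8192 + 16384
= 27976


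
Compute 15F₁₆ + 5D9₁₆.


Align and add column by column (LSB to MSB, each column mod 16 with carry):
  015F
+ 05D9
  ----
  col 0: F(15) + 9(9) + 0 (carry in) = 24 → 8(8), carry out 1
  col 1: 5(5) + D(13) + 1 (carry in) = 19 → 3(3), carry out 1
  col 2: 1(1) + 5(5) + 1 (carry in) = 7 → 7(7), carry out 0
  col 3: 0(0) + 0(0) + 0 (carry in) = 0 → 0(0), carry out 0
Reading digits MSB→LSB: 0738
Strip leading zeros: 738
= 0x738


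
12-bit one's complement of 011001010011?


Original: 011001010011
Invert all bits:
  bit 0: 0 → 1
  bit 1: 1 → 0
  bit 2: 1 → 0
  bit 3: 0 → 1
  bit 4: 0 → 1
  bit 5: 1 → 0
  bit 6: 0 → 1
  bit 7: 1 → 0
  bit 8: 0 → 1
  bit 9: 0 → 1
  bit 10: 1 → 0
  bit 11: 1 → 0
= 100110101100


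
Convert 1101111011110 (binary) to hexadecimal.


Group into 4-bit nibbles: 0001101111011110
  0001 = 1
  1011 = B
  1101 = D
  1110 = E
= 0x1BDE


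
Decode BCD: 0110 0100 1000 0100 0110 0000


Each 4-bit group → digit:
  0110 → 6
  0100 → 4
  1000 → 8
  0100 → 4
  0110 → 6
  0000 → 0
= 648460


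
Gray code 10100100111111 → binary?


Gray code: 10100100111111
MSB stays the same: 1
Each subsequent bit = prev_binary XOR current_gray:
  B[1] = 1 XOR 0 = 1
  B[2] = 1 XOR 1 = 0
  B[3] = 0 XOR 0 = 0
  B[4] = 0 XOR 0 = 0
  B[5] = 0 XOR 1 = 1
  B[6] = 1 XOR 0 = 1
  B[7] = 1 XOR 0 = 1
  B[8] = 1 XOR 1 = 0
  B[9] = 0 XOR 1 = 1
  B[10] = 1 XOR 1 = 0
  B[11] = 0 XOR 1 = 1
  B[12] = 1 XOR 1 = 0
  B[13] = 0 XOR 1 = 1
= 11000111010101 (12757 decimal)


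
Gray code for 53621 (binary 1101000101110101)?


Binary: 1101000101110101
Gray code: G = B XOR (B >> 1)
B >> 1 = 0110100010111010
1101000101110101 XOR 0110100010111010:
  1 XOR 0 = 1
  1 XOR 1 = 0
  0 XOR 1 = 1
  1 XOR 0 = 1
  0 XOR 1 = 1
  0 XOR 0 = 0
  0 XOR 0 = 0
  1 XOR 0 = 1
  0 XOR 1 = 1
  1 XOR 0 = 1
  1 XOR 1 = 0
  1 XOR 1 = 0
  0 XOR 1 = 1
  1 XOR 0 = 1
  0 XOR 1 = 1
  1 XOR 0 = 1
= 1011100111001111


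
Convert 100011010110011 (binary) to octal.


Group into 3-bit groups: 100011010110011
  100 = 4
  011 = 3
  010 = 2
  110 = 6
  011 = 3
= 0o43263


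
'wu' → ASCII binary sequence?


String: 'wu'  (2 characters)
Per-character ASCII lookup:
  'w': lowercase starts at 97: 'w' = 97 + 22 = 119 → 1110111
  'u': lowercase starts at 97: 'u' = 97 + 20 = 117 → 1110101
= 1110111 1110101


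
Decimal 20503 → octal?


Divide by 8 repeatedly:
20503 ÷ 8 = 2562 remainder 7
2562 ÷ 8 = 320 remainder 2
320 ÷ 8 = 40 remainder 0
40 ÷ 8 = 5 remainder 0
5 ÷ 8 = 0 remainder 5
Reading remainders bottom-up:
= 0o50027


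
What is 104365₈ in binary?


Each octal digit → 3 binary bits:
  1 = 001
  0 = 000
  4 = 100
  3 = 011
  6 = 110
  5 = 101
Concatenate: 001 000 100 011 110 101
= 001000100011110101


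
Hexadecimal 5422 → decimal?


Positional values:
Position 0: 2 × 16^0 = 2 × 1 = 2
Position 1: 2 × 16^1 = 2 × 16 = 32
Position 2: 4 × 16^2 = 4 × 256 = 1024
Position 3: 5 × 16^3 = 5 × 4096 = 20480
Sum = 2 + 32 + 1024 + 20480
= 21538


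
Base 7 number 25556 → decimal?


Positional values (base 7):
  6 × 7^0 = 6 × 1 = 6
  5 × 7^1 = 5 × 7 = 35
  5 × 7^2 = 5 × 49 = 245
  5 × 7^3 = 5 × 343 = 1715
  2 × 7^4 = 2 × 2401 = 4802
Sum = 6 + 35 + 245 + 1715 + 4802
= 6803


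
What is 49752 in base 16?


Divide by 16 repeatedly:
49752 ÷ 16 = 3109 remainder 8 (8)
3109 ÷ 16 = 194 remainder 5 (5)
194 ÷ 16 = 12 remainder 2 (2)
12 ÷ 16 = 0 remainder 12 (C)
Reading remainders bottom-up:
= 0xC258


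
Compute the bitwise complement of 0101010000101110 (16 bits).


Original: 0101010000101110
Invert all bits:
  bit 0: 0 → 1
  bit 1: 1 → 0
  bit 2: 0 → 1
  bit 3: 1 → 0
  bit 4: 0 → 1
  bit 5: 1 → 0
  bit 6: 0 → 1
  bit 7: 0 → 1
  bit 8: 0 → 1
  bit 9: 0 → 1
  bit 10: 1 → 0
  bit 11: 0 → 1
  bit 12: 1 → 0
  bit 13: 1 → 0
  bit 14: 1 → 0
  bit 15: 0 → 1
= 1010101111010001


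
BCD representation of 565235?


Each digit → 4-bit binary:
  5 → 0101
  6 → 0110
  5 → 0101
  2 → 0010
  3 → 0011
  5 → 0101
= 0101 0110 0101 0010 0011 0101


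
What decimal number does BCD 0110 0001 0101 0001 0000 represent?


Each 4-bit group → digit:
  0110 → 6
  0001 → 1
  0101 → 5
  0001 → 1
  0000 → 0
= 61510


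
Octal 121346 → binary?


Each octal digit → 3 binary bits:
  1 = 001
  2 = 010
  1 = 001
  3 = 011
  4 = 100
  6 = 110
Concatenate: 001 010 001 011 100 110
= 001010001011100110


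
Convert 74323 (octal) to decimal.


Positional values:
Position 0: 3 × 8^0 = 3
Position 1: 2 × 8^1 = 16
Position 2: 3 × 8^2 = 192
Position 3: 4 × 8^3 = 2048
Position 4: 7 × 8^4 = 28672
Sum = 3 + 16 + 192 + 2048 + 28672
= 30931


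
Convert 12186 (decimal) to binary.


Divide by 2 repeatedly:
12186 ÷ 2 = 6093 remainder 0
6093 ÷ 2 = 3046 remainder 1
3046 ÷ 2 = 1523 remainder 0
1523 ÷ 2 = 761 remainder 1
761 ÷ 2 = 380 remainder 1
380 ÷ 2 = 190 remainder 0
190 ÷ 2 = 95 remainder 0
95 ÷ 2 = 47 remainder 1
47 ÷ 2 = 23 remainder 1
23 ÷ 2 = 11 remainder 1
11 ÷ 2 = 5 remainder 1
5 ÷ 2 = 2 remainder 1
2 ÷ 2 = 1 remainder 0
1 ÷ 2 = 0 remainder 1
Reading remainders bottom-up:
= 10111110011010


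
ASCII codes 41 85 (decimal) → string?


Codes (decimal): 41 85
Per-code ASCII lookup:
  41  (special character) → ')'
  85  (range 65-90: uppercase, 85 - 65 = 20) → 'U'
= ')U'


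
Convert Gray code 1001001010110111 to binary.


Gray code: 1001001010110111
MSB stays the same: 1
Each subsequent bit = prev_binary XOR current_gray:
  B[1] = 1 XOR 0 = 1
  B[2] = 1 XOR 0 = 1
  B[3] = 1 XOR 1 = 0
  B[4] = 0 XOR 0 = 0
  B[5] = 0 XOR 0 = 0
  B[6] = 0 XOR 1 = 1
  B[7] = 1 XOR 0 = 1
  B[8] = 1 XOR 1 = 0
  B[9] = 0 XOR 0 = 0
  B[10] = 0 XOR 1 = 1
  B[11] = 1 XOR 1 = 0
  B[12] = 0 XOR 0 = 0
  B[13] = 0 XOR 1 = 1
  B[14] = 1 XOR 1 = 0
  B[15] = 0 XOR 1 = 1
= 1110001100100101 (58149 decimal)


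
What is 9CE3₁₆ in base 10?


Positional values:
Position 0: 3 × 16^0 = 3 × 1 = 3
Position 1: E × 16^1 = 14 × 16 = 224
Position 2: C × 16^2 = 12 × 256 = 3072
Position 3: 9 × 16^3 = 9 × 4096 = 36864
Sum = 3 + 224 + 3072 + 36864
= 40163


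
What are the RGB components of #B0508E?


Hex: #B0508E
R = B0₁₆ = 176
G = 50₁₆ = 80
B = 8E₁₆ = 142
= RGB(176, 80, 142)


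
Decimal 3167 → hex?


Divide by 16 repeatedly:
3167 ÷ 16 = 197 remainder 15 (F)
197 ÷ 16 = 12 remainder 5 (5)
12 ÷ 16 = 0 remainder 12 (C)
Reading remainders bottom-up:
= 0xC5F


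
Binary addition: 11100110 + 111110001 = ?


Align and add column by column (LSB to MSB, carry propagating):
  0011100110
+ 0111110001
  ----------
  col 0: 0 + 1 + 0 (carry in) = 1 → bit 1, carry out 0
  col 1: 1 + 0 + 0 (carry in) = 1 → bit 1, carry out 0
  col 2: 1 + 0 + 0 (carry in) = 1 → bit 1, carry out 0
  col 3: 0 + 0 + 0 (carry in) = 0 → bit 0, carry out 0
  col 4: 0 + 1 + 0 (carry in) = 1 → bit 1, carry out 0
  col 5: 1 + 1 + 0 (carry in) = 2 → bit 0, carry out 1
  col 6: 1 + 1 + 1 (carry in) = 3 → bit 1, carry out 1
  col 7: 1 + 1 + 1 (carry in) = 3 → bit 1, carry out 1
  col 8: 0 + 1 + 1 (carry in) = 2 → bit 0, carry out 1
  col 9: 0 + 0 + 1 (carry in) = 1 → bit 1, carry out 0
Reading bits MSB→LSB: 1011010111
Strip leading zeros: 1011010111
= 1011010111


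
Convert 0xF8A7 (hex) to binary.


Each hex digit → 4 binary bits:
  F = 1111
  8 = 1000
  A = 1010
  7 = 0111
Concatenate: 1111 1000 1010 0111
= 1111100010100111


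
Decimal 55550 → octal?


Divide by 8 repeatedly:
55550 ÷ 8 = 6943 remainder 6
6943 ÷ 8 = 867 remainder 7
867 ÷ 8 = 108 remainder 3
108 ÷ 8 = 13 remainder 4
13 ÷ 8 = 1 remainder 5
1 ÷ 8 = 0 remainder 1
Reading remainders bottom-up:
= 0o154376


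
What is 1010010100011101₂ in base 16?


Group into 4-bit nibbles: 1010010100011101
  1010 = A
  0101 = 5
  0001 = 1
  1101 = D
= 0xA51D


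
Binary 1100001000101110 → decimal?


Positional values:
Bit 1: 1 × 2^1 = 2
Bit 2: 1 × 2^2 = 4
Bit 3: 1 × 2^3 = 8
Bit 5: 1 × 2^5 = 32
Bit 9: 1 × 2^9 = 512
Bit 14: 1 × 2^14 = 16384
Bit 15: 1 × 2^15 = 32768
Sum = 2 + 4 + 8 + 32 + 512 + 16384 + 32768
= 49710


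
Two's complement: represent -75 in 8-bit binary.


Original: 01001011
Step 1 - Invert all bits: 10110100
Step 2 - Add 1: 10110100 + 1
= 10110101 (represents -75)


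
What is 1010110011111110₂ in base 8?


Group into 3-bit groups: 001010110011111110
  001 = 1
  010 = 2
  110 = 6
  011 = 3
  111 = 7
  110 = 6
= 0o126376


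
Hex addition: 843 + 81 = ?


Align and add column by column (LSB to MSB, each column mod 16 with carry):
  0843
+ 0081
  ----
  col 0: 3(3) + 1(1) + 0 (carry in) = 4 → 4(4), carry out 0
  col 1: 4(4) + 8(8) + 0 (carry in) = 12 → C(12), carry out 0
  col 2: 8(8) + 0(0) + 0 (carry in) = 8 → 8(8), carry out 0
  col 3: 0(0) + 0(0) + 0 (carry in) = 0 → 0(0), carry out 0
Reading digits MSB→LSB: 08C4
Strip leading zeros: 8C4
= 0x8C4


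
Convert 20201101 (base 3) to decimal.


Positional values (base 3):
  1 × 3^0 = 1 × 1 = 1
  0 × 3^1 = 0 × 3 = 0
  1 × 3^2 = 1 × 9 = 9
  1 × 3^3 = 1 × 27 = 27
  0 × 3^4 = 0 × 81 = 0
  2 × 3^5 = 2 × 243 = 486
  0 × 3^6 = 0 × 729 = 0
  2 × 3^7 = 2 × 2187 = 4374
Sum = 1 + 0 + 9 + 27 + 0 + 486 + 0 + 4374
= 4897


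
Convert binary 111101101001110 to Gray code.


Binary: 111101101001110
Gray code: G = B XOR (B >> 1)
B >> 1 = 011110110100111
111101101001110 XOR 011110110100111:
  1 XOR 0 = 1
  1 XOR 1 = 0
  1 XOR 1 = 0
  1 XOR 1 = 0
  0 XOR 1 = 1
  1 XOR 0 = 1
  1 XOR 1 = 0
  0 XOR 1 = 1
  1 XOR 0 = 1
  0 XOR 1 = 1
  0 XOR 0 = 0
  1 XOR 0 = 1
  1 XOR 1 = 0
  1 XOR 1 = 0
  0 XOR 1 = 1
= 100011011101001


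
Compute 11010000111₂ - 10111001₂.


Align and subtract column by column (LSB to MSB, borrowing when needed):
  11010000111
- 00010111001
  -----------
  col 0: (1 - 0 borrow-in) - 1 → 1 - 1 = 0, borrow out 0
  col 1: (1 - 0 borrow-in) - 0 → 1 - 0 = 1, borrow out 0
  col 2: (1 - 0 borrow-in) - 0 → 1 - 0 = 1, borrow out 0
  col 3: (0 - 0 borrow-in) - 1 → borrow from next column: (0+2) - 1 = 1, borrow out 1
  col 4: (0 - 1 borrow-in) - 1 → borrow from next column: (-1+2) - 1 = 0, borrow out 1
  col 5: (0 - 1 borrow-in) - 1 → borrow from next column: (-1+2) - 1 = 0, borrow out 1
  col 6: (0 - 1 borrow-in) - 0 → borrow from next column: (-1+2) - 0 = 1, borrow out 1
  col 7: (1 - 1 borrow-in) - 1 → borrow from next column: (0+2) - 1 = 1, borrow out 1
  col 8: (0 - 1 borrow-in) - 0 → borrow from next column: (-1+2) - 0 = 1, borrow out 1
  col 9: (1 - 1 borrow-in) - 0 → 0 - 0 = 0, borrow out 0
  col 10: (1 - 0 borrow-in) - 0 → 1 - 0 = 1, borrow out 0
Reading bits MSB→LSB: 10111001110
Strip leading zeros: 10111001110
= 10111001110


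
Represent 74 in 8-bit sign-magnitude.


Sign bit: 0 (positive)
Magnitude: 74 = 1001010
= 01001010


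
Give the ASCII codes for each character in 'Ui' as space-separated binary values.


String: 'Ui'  (2 characters)
Per-character ASCII lookup:
  'U': uppercase starts at 65: 'U' = 65 + 20 = 85 → 1010101
  'i': lowercase starts at 97: 'i' = 97 + 8 = 105 → 1101001
= 1010101 1101001


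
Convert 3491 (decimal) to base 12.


Divide by 12 repeatedly:
3491 ÷ 12 = 290 remainder 11
290 ÷ 12 = 24 remainder 2
24 ÷ 12 = 2 remainder 0
2 ÷ 12 = 0 remainder 2
Reading remainders bottom-up:
= 202B


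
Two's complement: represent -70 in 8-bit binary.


Original: 01000110
Step 1 - Invert all bits: 10111001
Step 2 - Add 1: 10111001 + 1
= 10111010 (represents -70)


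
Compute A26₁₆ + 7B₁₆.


Align and add column by column (LSB to MSB, each column mod 16 with carry):
  0A26
+ 007B
  ----
  col 0: 6(6) + B(11) + 0 (carry in) = 17 → 1(1), carry out 1
  col 1: 2(2) + 7(7) + 1 (carry in) = 10 → A(10), carry out 0
  col 2: A(10) + 0(0) + 0 (carry in) = 10 → A(10), carry out 0
  col 3: 0(0) + 0(0) + 0 (carry in) = 0 → 0(0), carry out 0
Reading digits MSB→LSB: 0AA1
Strip leading zeros: AA1
= 0xAA1


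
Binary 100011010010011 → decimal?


Positional values:
Bit 0: 1 × 2^0 = 1
Bit 1: 1 × 2^1 = 2
Bit 4: 1 × 2^4 = 16
Bit 7: 1 × 2^7 = 128
Bit 9: 1 × 2^9 = 512
Bit 10: 1 × 2^10 = 1024
Bit 14: 1 × 2^14 = 16384
Sum = 1 + 2 + 16 + 128 + 512 + 1024 + 16384
= 18067


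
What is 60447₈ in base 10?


Positional values:
Position 0: 7 × 8^0 = 7
Position 1: 4 × 8^1 = 32
Position 2: 4 × 8^2 = 256
Position 3: 0 × 8^3 = 0
Position 4: 6 × 8^4 = 24576
Sum = 7 + 32 + 256 + 0 + 24576
= 24871


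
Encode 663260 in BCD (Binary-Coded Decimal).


Each digit → 4-bit binary:
  6 → 0110
  6 → 0110
  3 → 0011
  2 → 0010
  6 → 0110
  0 → 0000
= 0110 0110 0011 0010 0110 0000


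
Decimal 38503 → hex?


Divide by 16 repeatedly:
38503 ÷ 16 = 2406 remainder 7 (7)
2406 ÷ 16 = 150 remainder 6 (6)
150 ÷ 16 = 9 remainder 6 (6)
9 ÷ 16 = 0 remainder 9 (9)
Reading remainders bottom-up:
= 0x9667


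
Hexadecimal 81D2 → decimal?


Positional values:
Position 0: 2 × 16^0 = 2 × 1 = 2
Position 1: D × 16^1 = 13 × 16 = 208
Position 2: 1 × 16^2 = 1 × 256 = 256
Position 3: 8 × 16^3 = 8 × 4096 = 32768
Sum = 2 + 208 + 256 + 32768
= 33234


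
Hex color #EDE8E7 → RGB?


Hex: #EDE8E7
R = ED₁₆ = 237
G = E8₁₆ = 232
B = E7₁₆ = 231
= RGB(237, 232, 231)


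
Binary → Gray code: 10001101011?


Binary: 10001101011
Gray code: G = B XOR (B >> 1)
B >> 1 = 01000110101
10001101011 XOR 01000110101:
  1 XOR 0 = 1
  0 XOR 1 = 1
  0 XOR 0 = 0
  0 XOR 0 = 0
  1 XOR 0 = 1
  1 XOR 1 = 0
  0 XOR 1 = 1
  1 XOR 0 = 1
  0 XOR 1 = 1
  1 XOR 0 = 1
  1 XOR 1 = 0
= 11001011110


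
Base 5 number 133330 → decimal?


Positional values (base 5):
  0 × 5^0 = 0 × 1 = 0
  3 × 5^1 = 3 × 5 = 15
  3 × 5^2 = 3 × 25 = 75
  3 × 5^3 = 3 × 125 = 375
  3 × 5^4 = 3 × 625 = 1875
  1 × 5^5 = 1 × 3125 = 3125
Sum = 0 + 15 + 75 + 375 + 1875 + 3125
= 5465


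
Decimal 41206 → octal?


Divide by 8 repeatedly:
41206 ÷ 8 = 5150 remainder 6
5150 ÷ 8 = 643 remainder 6
643 ÷ 8 = 80 remainder 3
80 ÷ 8 = 10 remainder 0
10 ÷ 8 = 1 remainder 2
1 ÷ 8 = 0 remainder 1
Reading remainders bottom-up:
= 0o120366


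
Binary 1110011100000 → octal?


Group into 3-bit groups: 001110011100000
  001 = 1
  110 = 6
  011 = 3
  100 = 4
  000 = 0
= 0o16340


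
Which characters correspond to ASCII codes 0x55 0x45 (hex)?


Codes (hex): 0x55 0x45
Per-code ASCII lookup:
  0x55 = 85  (range 65-90: uppercase, 85 - 65 = 20) → 'U'
  0x45 = 69  (range 65-90: uppercase, 69 - 65 = 4) → 'E'
= 'UE'


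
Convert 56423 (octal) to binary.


Each octal digit → 3 binary bits:
  5 = 101
  6 = 110
  4 = 100
  2 = 010
  3 = 011
Concatenate: 101 110 100 010 011
= 101110100010011


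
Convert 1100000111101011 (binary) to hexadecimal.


Group into 4-bit nibbles: 1100000111101011
  1100 = C
  0001 = 1
  1110 = E
  1011 = B
= 0xC1EB


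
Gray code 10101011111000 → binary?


Gray code: 10101011111000
MSB stays the same: 1
Each subsequent bit = prev_binary XOR current_gray:
  B[1] = 1 XOR 0 = 1
  B[2] = 1 XOR 1 = 0
  B[3] = 0 XOR 0 = 0
  B[4] = 0 XOR 1 = 1
  B[5] = 1 XOR 0 = 1
  B[6] = 1 XOR 1 = 0
  B[7] = 0 XOR 1 = 1
  B[8] = 1 XOR 1 = 0
  B[9] = 0 XOR 1 = 1
  B[10] = 1 XOR 1 = 0
  B[11] = 0 XOR 0 = 0
  B[12] = 0 XOR 0 = 0
  B[13] = 0 XOR 0 = 0
= 11001101010000 (13136 decimal)


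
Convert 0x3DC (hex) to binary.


Each hex digit → 4 binary bits:
  3 = 0011
  D = 1101
  C = 1100
Concatenate: 0011 1101 1100
= 001111011100


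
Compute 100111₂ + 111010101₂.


Align and add column by column (LSB to MSB, carry propagating):
  0000100111
+ 0111010101
  ----------
  col 0: 1 + 1 + 0 (carry in) = 2 → bit 0, carry out 1
  col 1: 1 + 0 + 1 (carry in) = 2 → bit 0, carry out 1
  col 2: 1 + 1 + 1 (carry in) = 3 → bit 1, carry out 1
  col 3: 0 + 0 + 1 (carry in) = 1 → bit 1, carry out 0
  col 4: 0 + 1 + 0 (carry in) = 1 → bit 1, carry out 0
  col 5: 1 + 0 + 0 (carry in) = 1 → bit 1, carry out 0
  col 6: 0 + 1 + 0 (carry in) = 1 → bit 1, carry out 0
  col 7: 0 + 1 + 0 (carry in) = 1 → bit 1, carry out 0
  col 8: 0 + 1 + 0 (carry in) = 1 → bit 1, carry out 0
  col 9: 0 + 0 + 0 (carry in) = 0 → bit 0, carry out 0
Reading bits MSB→LSB: 0111111100
Strip leading zeros: 111111100
= 111111100


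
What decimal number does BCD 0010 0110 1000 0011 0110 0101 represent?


Each 4-bit group → digit:
  0010 → 2
  0110 → 6
  1000 → 8
  0011 → 3
  0110 → 6
  0101 → 5
= 268365


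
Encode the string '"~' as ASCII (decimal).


String: '"~'  (2 characters)
Per-character ASCII lookup:
  '"': special character: '"' = 34
  '~': special character: '~' = 126
= 34 126


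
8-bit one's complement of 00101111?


Original: 00101111
Invert all bits:
  bit 0: 0 → 1
  bit 1: 0 → 1
  bit 2: 1 → 0
  bit 3: 0 → 1
  bit 4: 1 → 0
  bit 5: 1 → 0
  bit 6: 1 → 0
  bit 7: 1 → 0
= 11010000


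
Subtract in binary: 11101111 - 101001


Align and subtract column by column (LSB to MSB, borrowing when needed):
  11101111
- 00101001
  --------
  col 0: (1 - 0 borrow-in) - 1 → 1 - 1 = 0, borrow out 0
  col 1: (1 - 0 borrow-in) - 0 → 1 - 0 = 1, borrow out 0
  col 2: (1 - 0 borrow-in) - 0 → 1 - 0 = 1, borrow out 0
  col 3: (1 - 0 borrow-in) - 1 → 1 - 1 = 0, borrow out 0
  col 4: (0 - 0 borrow-in) - 0 → 0 - 0 = 0, borrow out 0
  col 5: (1 - 0 borrow-in) - 1 → 1 - 1 = 0, borrow out 0
  col 6: (1 - 0 borrow-in) - 0 → 1 - 0 = 1, borrow out 0
  col 7: (1 - 0 borrow-in) - 0 → 1 - 0 = 1, borrow out 0
Reading bits MSB→LSB: 11000110
Strip leading zeros: 11000110
= 11000110


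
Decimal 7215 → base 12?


Divide by 12 repeatedly:
7215 ÷ 12 = 601 remainder 3
601 ÷ 12 = 50 remainder 1
50 ÷ 12 = 4 remainder 2
4 ÷ 12 = 0 remainder 4
Reading remainders bottom-up:
= 4213


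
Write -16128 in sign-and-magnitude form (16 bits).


Sign bit: 1 (negative)
Magnitude: 16128 = 011111100000000
= 1011111100000000


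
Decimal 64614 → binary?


Divide by 2 repeatedly:
64614 ÷ 2 = 32307 remainder 0
32307 ÷ 2 = 16153 remainder 1
16153 ÷ 2 = 8076 remainder 1
8076 ÷ 2 = 4038 remainder 0
4038 ÷ 2 = 2019 remainder 0
2019 ÷ 2 = 1009 remainder 1
1009 ÷ 2 = 504 remainder 1
504 ÷ 2 = 252 remainder 0
252 ÷ 2 = 126 remainder 0
126 ÷ 2 = 63 remainder 0
63 ÷ 2 = 31 remainder 1
31 ÷ 2 = 15 remainder 1
15 ÷ 2 = 7 remainder 1
7 ÷ 2 = 3 remainder 1
3 ÷ 2 = 1 remainder 1
1 ÷ 2 = 0 remainder 1
Reading remainders bottom-up:
= 1111110001100110


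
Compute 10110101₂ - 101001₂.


Align and subtract column by column (LSB to MSB, borrowing when needed):
  10110101
- 00101001
  --------
  col 0: (1 - 0 borrow-in) - 1 → 1 - 1 = 0, borrow out 0
  col 1: (0 - 0 borrow-in) - 0 → 0 - 0 = 0, borrow out 0
  col 2: (1 - 0 borrow-in) - 0 → 1 - 0 = 1, borrow out 0
  col 3: (0 - 0 borrow-in) - 1 → borrow from next column: (0+2) - 1 = 1, borrow out 1
  col 4: (1 - 1 borrow-in) - 0 → 0 - 0 = 0, borrow out 0
  col 5: (1 - 0 borrow-in) - 1 → 1 - 1 = 0, borrow out 0
  col 6: (0 - 0 borrow-in) - 0 → 0 - 0 = 0, borrow out 0
  col 7: (1 - 0 borrow-in) - 0 → 1 - 0 = 1, borrow out 0
Reading bits MSB→LSB: 10001100
Strip leading zeros: 10001100
= 10001100


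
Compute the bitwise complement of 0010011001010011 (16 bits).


Original: 0010011001010011
Invert all bits:
  bit 0: 0 → 1
  bit 1: 0 → 1
  bit 2: 1 → 0
  bit 3: 0 → 1
  bit 4: 0 → 1
  bit 5: 1 → 0
  bit 6: 1 → 0
  bit 7: 0 → 1
  bit 8: 0 → 1
  bit 9: 1 → 0
  bit 10: 0 → 1
  bit 11: 1 → 0
  bit 12: 0 → 1
  bit 13: 0 → 1
  bit 14: 1 → 0
  bit 15: 1 → 0
= 1101100110101100


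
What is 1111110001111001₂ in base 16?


Group into 4-bit nibbles: 1111110001111001
  1111 = F
  1100 = C
  0111 = 7
  1001 = 9
= 0xFC79


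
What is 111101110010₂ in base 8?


Group into 3-bit groups: 111101110010
  111 = 7
  101 = 5
  110 = 6
  010 = 2
= 0o7562


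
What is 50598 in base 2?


Divide by 2 repeatedly:
50598 ÷ 2 = 25299 remainder 0
25299 ÷ 2 = 12649 remainder 1
12649 ÷ 2 = 6324 remainder 1
6324 ÷ 2 = 3162 remainder 0
3162 ÷ 2 = 1581 remainder 0
1581 ÷ 2 = 790 remainder 1
790 ÷ 2 = 395 remainder 0
395 ÷ 2 = 197 remainder 1
197 ÷ 2 = 98 remainder 1
98 ÷ 2 = 49 remainder 0
49 ÷ 2 = 24 remainder 1
24 ÷ 2 = 12 remainder 0
12 ÷ 2 = 6 remainder 0
6 ÷ 2 = 3 remainder 0
3 ÷ 2 = 1 remainder 1
1 ÷ 2 = 0 remainder 1
Reading remainders bottom-up:
= 1100010110100110


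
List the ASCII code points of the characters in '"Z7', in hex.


String: '"Z7'  (3 characters)
Per-character ASCII lookup:
  '"': special character: '"' = 34 → 0x22
  'Z': uppercase starts at 65: 'Z' = 65 + 25 = 90 → 0x5A
  '7': digits start at 48: '7' = 48 + 7 = 55 → 0x37
= 0x22 0x5A 0x37
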